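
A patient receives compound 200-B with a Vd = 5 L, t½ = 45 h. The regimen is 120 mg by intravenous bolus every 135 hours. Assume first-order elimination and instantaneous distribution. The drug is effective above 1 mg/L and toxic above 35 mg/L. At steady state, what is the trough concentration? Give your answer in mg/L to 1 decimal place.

3.4 mg/L

The dosing interval is 3 half-lives, so f = 2^(−3) = 0.125.
Accumulation ratio R = 1/(1 − f) = 1/0.875 = 8/7.
Single-dose peak C₀ = D/Vd = 120/5 = 24 mg/L.
Steady-state peak Cmax,ss = C₀·R = 24 × 8/7 ≈ 27.429 mg/L.
Steady-state trough Cmin,ss = Cmax,ss·f ≈ 27.429 × 0.125 ≈ 3.429 mg/L.
Trough 3.4 mg/L vs MEC 1 mg/L: adequate.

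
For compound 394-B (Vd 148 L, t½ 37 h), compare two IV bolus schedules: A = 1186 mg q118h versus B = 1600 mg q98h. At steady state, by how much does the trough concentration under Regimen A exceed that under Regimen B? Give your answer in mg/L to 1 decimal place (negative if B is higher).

-1.1 mg/L

Regimen A: f = (1/2)^(118/37) ≈ 0.1096; Cmin,ss = (1186/148)·f/(1−f) ≈ 0.986 mg/L.
Regimen B: f = (1/2)^(98/37) ≈ 0.1595; Cmin,ss = (1600/148)·f/(1−f) ≈ 2.052 mg/L.
Difference ≈ 0.986 − 2.052 ≈ -1.066 mg/L.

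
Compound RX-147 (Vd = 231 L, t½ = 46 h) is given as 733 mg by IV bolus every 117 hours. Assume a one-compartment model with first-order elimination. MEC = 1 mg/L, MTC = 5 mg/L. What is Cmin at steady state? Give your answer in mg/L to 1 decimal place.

0.7 mg/L

τ/t½ = 117/46 ≈ 2.5435, so fraction remaining f = (1/2)^(117/46) ≈ 0.1715.
Each bolus raises the concentration by D/Vd = 733/231 ≈ 3.173 mg/L.
Steady-state trough Cmin,ss = C₀·f/(1−f) ≈ 3.173 × 0.1715/0.8285 ≈ 0.657 mg/L.
Trough 0.7 mg/L vs MEC 1 mg/L: subtherapeutic.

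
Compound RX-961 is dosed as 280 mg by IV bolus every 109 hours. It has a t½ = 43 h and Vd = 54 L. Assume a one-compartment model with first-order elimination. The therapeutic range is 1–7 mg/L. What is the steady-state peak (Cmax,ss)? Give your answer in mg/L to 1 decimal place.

6.3 mg/L

Over one 109-h interval, 109/43 ≈ 2.5349 half-lives elapse, leaving f ≈ 0.1726 of each dose.
Accumulation ratio R = 1/(1 − f) ≈ 1/0.8274 ≈ 1.2086.
Single-dose peak C₀ = D/Vd = 280/54 ≈ 5.185 mg/L.
Steady-state peak Cmax,ss = C₀·R ≈ 5.185 × 1.2086 ≈ 6.267 mg/L.
Peak 6.3 mg/L vs MTC 7 mg/L: below toxic threshold.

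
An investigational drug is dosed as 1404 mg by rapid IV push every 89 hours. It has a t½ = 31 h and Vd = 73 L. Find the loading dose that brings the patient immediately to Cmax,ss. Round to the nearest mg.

f = (1/2)^(89/31) ≈ 0.136695; accumulation ratio R = 1/(1−f) ≈ 1.15834.
Loading dose to hit Cmax,ss on first dose: D_load = D_maint·R ≈ 1404 × 1.15834 ≈ 1626.31 mg.

1626 mg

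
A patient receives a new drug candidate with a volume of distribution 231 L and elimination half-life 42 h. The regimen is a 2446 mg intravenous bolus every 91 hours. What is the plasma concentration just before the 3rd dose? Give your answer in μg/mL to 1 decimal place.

2.9 μg/mL

f = (1/2)^(τ/t½) = (1/2)^(91/42) ≈ 0.2227.
C₀ = D/Vd = 2446/231 ≈ 10.589 μg/mL.
Before the 3rd dose, 2 doses have been given. Superposition: Cmin = C₀·(f + f²).
≈ 10.589 × (0.2227 + 0.0496) ≈ 10.589 × 0.2723 ≈ 2.883 μg/mL.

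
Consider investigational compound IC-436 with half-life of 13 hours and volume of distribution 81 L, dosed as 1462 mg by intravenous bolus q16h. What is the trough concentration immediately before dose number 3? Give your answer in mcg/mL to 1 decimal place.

11.0 mcg/mL

f = (1/2)^(τ/t½) = (1/2)^(16/13) ≈ 0.4261.
C₀ = D/Vd = 1462/81 ≈ 18.049 mcg/mL.
Before the 3rd dose, 2 doses have been given. Superposition: Cmin = C₀·(f + f²).
≈ 18.049 × (0.4261 + 0.1816) ≈ 18.049 × 0.6077 ≈ 10.968 mcg/mL.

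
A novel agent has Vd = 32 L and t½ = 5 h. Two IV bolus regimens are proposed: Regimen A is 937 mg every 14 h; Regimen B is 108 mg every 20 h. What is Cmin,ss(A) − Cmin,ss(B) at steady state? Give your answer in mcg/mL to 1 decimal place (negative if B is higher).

4.7 mcg/mL

Regimen A: f = (1/2)^(14/5) ≈ 0.1436; Cmin,ss = (937/32)·f/(1−f) ≈ 4.910 mcg/mL.
Regimen B: f = (1/2)^(20/5) ≈ 0.0625; Cmin,ss = (108/32)·f/(1−f) ≈ 0.225 mcg/mL.
Difference ≈ 4.910 − 0.225 ≈ 4.685 mcg/mL.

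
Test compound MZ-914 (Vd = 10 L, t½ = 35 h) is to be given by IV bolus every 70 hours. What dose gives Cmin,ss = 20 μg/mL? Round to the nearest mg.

600 mg

τ/t½ = 70/35 ≈ 2, so f = (1/2)^(70/35) ≈ 0.250000.
Cmin,ss = (D/Vd)·f/(1−f), so D = Cmin,ss·Vd·(1−f)/f.
D = 20 × 10 × (1−f)/f ≈ 20 × 10 × 3.00000 ≈ 600.00 mg.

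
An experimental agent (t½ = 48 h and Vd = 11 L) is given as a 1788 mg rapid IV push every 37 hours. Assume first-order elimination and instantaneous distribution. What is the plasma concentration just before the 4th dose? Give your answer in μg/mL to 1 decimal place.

183.8 μg/mL

f = (1/2)^(τ/t½) = (1/2)^(37/48) ≈ 0.5861.
C₀ = D/Vd = 1788/11 ≈ 162.545 μg/mL.
Before the 4th dose, 3 doses have been given. Superposition: Cmin = C₀·(f + f² + … + f^3).
≈ 162.545 × (0.5861 + 0.3435 + 0.2013) ≈ 162.545 × 1.1309 ≈ 183.822 μg/mL.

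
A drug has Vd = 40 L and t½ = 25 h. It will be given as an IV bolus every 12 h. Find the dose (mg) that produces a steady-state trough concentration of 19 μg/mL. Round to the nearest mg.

300 mg

τ/t½ = 12/25 ≈ 0.48, so f = (1/2)^(12/25) ≈ 0.716978.
Cmin,ss = (D/Vd)·f/(1−f), so D = Cmin,ss·Vd·(1−f)/f.
D = 19 × 40 × (1−f)/f ≈ 19 × 40 × 0.39474 ≈ 300.00 mg.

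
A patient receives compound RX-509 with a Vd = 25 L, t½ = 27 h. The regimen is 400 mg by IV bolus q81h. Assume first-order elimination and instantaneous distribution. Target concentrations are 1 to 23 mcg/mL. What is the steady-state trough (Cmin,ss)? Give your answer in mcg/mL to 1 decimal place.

2.3 mcg/mL

The dosing interval is 3 half-lives, so f = 2^(−3) = 0.125.
Accumulation ratio R = 1/(1 − f) = 1/0.875 = 8/7.
Single-dose peak C₀ = D/Vd = 400/25 = 16 mcg/mL.
Steady-state peak Cmax,ss = C₀·R = 16 × 8/7 ≈ 18.286 mcg/mL.
Steady-state trough Cmin,ss = Cmax,ss·f ≈ 18.286 × 0.125 ≈ 2.286 mcg/mL.
Trough 2.3 mcg/mL vs MEC 1 mcg/mL: adequate.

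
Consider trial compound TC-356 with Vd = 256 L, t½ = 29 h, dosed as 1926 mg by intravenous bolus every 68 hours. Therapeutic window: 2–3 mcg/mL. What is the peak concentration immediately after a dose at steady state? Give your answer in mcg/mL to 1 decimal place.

Over one 68-h interval, 68/29 ≈ 2.3448 half-lives elapse, leaving f ≈ 0.1969 of each dose.
Accumulation ratio R = 1/(1 − f) ≈ 1/0.8031 ≈ 1.2452.
Each bolus raises the concentration by D/Vd = 1926/256 ≈ 7.523 mcg/mL.
Steady-state peak Cmax,ss = C₀·R ≈ 7.523 × 1.2452 ≈ 9.368 mcg/mL.
Peak 9.4 mcg/mL vs MTC 3 mcg/mL: exceeds toxic threshold.

9.4 mcg/mL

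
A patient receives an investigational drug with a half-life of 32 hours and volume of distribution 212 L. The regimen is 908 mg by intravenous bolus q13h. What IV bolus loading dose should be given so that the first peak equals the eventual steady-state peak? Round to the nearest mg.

3700 mg

f = (1/2)^(13/32) ≈ 0.754582; accumulation ratio R = 1/(1−f) ≈ 4.07468.
Loading dose to hit Cmax,ss on first dose: D_load = D_maint·R ≈ 908 × 4.07468 ≈ 3699.81 mg.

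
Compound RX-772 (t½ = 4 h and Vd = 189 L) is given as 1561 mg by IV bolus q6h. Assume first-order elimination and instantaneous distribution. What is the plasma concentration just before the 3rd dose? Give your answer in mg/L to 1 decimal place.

4.0 mg/L

f = (1/2)^(τ/t½) = (1/2)^(6/4) ≈ 0.3536.
C₀ = D/Vd = 1561/189 ≈ 8.259 mg/L.
Before the 3rd dose, 2 doses have been given. Superposition: Cmin = C₀·(f + f²).
≈ 8.259 × (0.3536 + 0.1250) ≈ 8.259 × 0.4786 ≈ 3.953 mg/L.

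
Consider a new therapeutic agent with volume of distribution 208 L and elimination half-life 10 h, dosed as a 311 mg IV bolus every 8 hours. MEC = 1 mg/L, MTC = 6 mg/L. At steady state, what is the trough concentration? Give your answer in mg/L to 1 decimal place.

2.0 mg/L

Over one 8-h interval, 8/10 ≈ 0.8 half-lives elapse, leaving f ≈ 0.5743 of each dose.
At steady state, accumulation factor R = 1/(1 − e^(−kτ)) ≈ 2.3491.
Each bolus raises the concentration by D/Vd = 311/208 ≈ 1.495 mg/L.
Steady-state peak Cmax,ss = C₀·R ≈ 1.495 × 2.3491 ≈ 3.512 mg/L.
One interval later, Cmin,ss = Cmax,ss·e^(−kτ) ≈ 3.512 × 0.5743 ≈ 2.017 mg/L.
Trough 2.0 mg/L vs MEC 1 mg/L: adequate.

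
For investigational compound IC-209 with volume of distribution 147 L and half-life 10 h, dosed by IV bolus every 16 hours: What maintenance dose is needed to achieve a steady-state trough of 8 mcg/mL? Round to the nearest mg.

2389 mg

τ/t½ = 16/10 ≈ 1.6, so f = (1/2)^(16/10) ≈ 0.329877.
Cmin,ss = (D/Vd)·f/(1−f), so D = Cmin,ss·Vd·(1−f)/f.
D = 8 × 147 × (1−f)/f ≈ 8 × 147 × 2.03143 ≈ 2388.96 mg.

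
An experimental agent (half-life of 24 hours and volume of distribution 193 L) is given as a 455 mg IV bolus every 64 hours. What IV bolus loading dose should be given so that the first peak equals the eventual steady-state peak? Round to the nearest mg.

540 mg

f = (1/2)^(64/24) ≈ 0.157490; accumulation ratio R = 1/(1−f) ≈ 1.18693.
Loading dose to hit Cmax,ss on first dose: D_load = D_maint·R ≈ 455 × 1.18693 ≈ 540.05 mg.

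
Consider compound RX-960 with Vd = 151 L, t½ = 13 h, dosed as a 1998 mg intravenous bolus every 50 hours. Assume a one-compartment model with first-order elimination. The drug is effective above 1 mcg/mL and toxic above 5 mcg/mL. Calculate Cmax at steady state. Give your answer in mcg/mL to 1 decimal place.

k = ln2/t½ = ln2/13 ≈ 0.053319 h⁻¹; fraction remaining f = e^(−kτ) = e^(−0.053319×50) ≈ 0.0695.
Accumulation ratio R = 1/(1 − f) ≈ 1/0.9305 ≈ 1.0747.
Single-dose peak C₀ = D/Vd = 1998/151 ≈ 13.232 mcg/mL.
Steady-state peak Cmax,ss = C₀·R ≈ 13.232 × 1.0747 ≈ 14.220 mcg/mL.
Peak 14.2 mcg/mL vs MTC 5 mcg/mL: exceeds toxic threshold.

14.2 mcg/mL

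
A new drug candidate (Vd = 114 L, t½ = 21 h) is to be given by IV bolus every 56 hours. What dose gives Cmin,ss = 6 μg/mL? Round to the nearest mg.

3659 mg

τ/t½ = 56/21 ≈ 2.6667, so f = (1/2)^(56/21) ≈ 0.157490.
Cmin,ss = (D/Vd)·f/(1−f), so D = Cmin,ss·Vd·(1−f)/f.
D = 6 × 114 × (1−f)/f ≈ 6 × 114 × 5.34961 ≈ 3659.13 mg.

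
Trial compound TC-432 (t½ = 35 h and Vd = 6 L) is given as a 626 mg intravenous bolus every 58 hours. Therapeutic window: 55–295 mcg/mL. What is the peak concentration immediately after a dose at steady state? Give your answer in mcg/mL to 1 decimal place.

k = ln2/t½ = ln2/35 ≈ 0.019804 h⁻¹; fraction remaining f = e^(−kτ) = e^(−0.019804×58) ≈ 0.3171.
Accumulation ratio R = 1/(1 − f) ≈ 1/0.6829 ≈ 1.4643.
Single-dose peak C₀ = D/Vd = 626/6 ≈ 104.333 mcg/mL.
Steady-state peak Cmax,ss = C₀·R ≈ 104.333 × 1.4643 ≈ 152.775 mcg/mL.
Peak 152.8 mcg/mL vs MTC 295 mcg/mL: below toxic threshold.

152.8 mcg/mL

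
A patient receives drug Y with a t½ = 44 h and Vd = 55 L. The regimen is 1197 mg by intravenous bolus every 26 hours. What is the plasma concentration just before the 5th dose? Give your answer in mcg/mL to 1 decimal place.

f = (1/2)^(τ/t½) = (1/2)^(26/44) ≈ 0.6639.
C₀ = D/Vd = 1197/55 ≈ 21.764 mcg/mL.
Before the 5th dose, 4 doses have been given. Superposition: Cmin = C₀·(f + f² + … + f^4).
≈ 21.764 × (0.6639 + 0.4408 + 0.2926 + 0.1943) ≈ 21.764 × 1.5916 ≈ 34.640 mcg/mL.

34.6 mcg/mL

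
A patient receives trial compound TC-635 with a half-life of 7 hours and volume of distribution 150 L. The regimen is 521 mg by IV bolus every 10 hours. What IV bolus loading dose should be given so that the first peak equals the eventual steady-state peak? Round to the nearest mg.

829 mg

f = (1/2)^(10/7) ≈ 0.371499; accumulation ratio R = 1/(1−f) ≈ 1.59109.
Loading dose to hit Cmax,ss on first dose: D_load = D_maint·R ≈ 521 × 1.59109 ≈ 828.96 mg.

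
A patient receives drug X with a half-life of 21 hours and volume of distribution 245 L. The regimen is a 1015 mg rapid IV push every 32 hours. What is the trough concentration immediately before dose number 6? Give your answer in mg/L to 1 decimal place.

f = (1/2)^(τ/t½) = (1/2)^(32/21) ≈ 0.3478.
C₀ = D/Vd = 1015/245 ≈ 4.143 mg/L.
Before the 6th dose, 5 doses have been given. Superposition: Cmin = C₀·(f + f² + … + f^5).
≈ 4.143 × (0.3478 + 0.1210 + 0.0421 + 0.0146 + 0.0051) ≈ 4.143 × 0.5306 ≈ 2.198 mg/L.

2.2 mg/L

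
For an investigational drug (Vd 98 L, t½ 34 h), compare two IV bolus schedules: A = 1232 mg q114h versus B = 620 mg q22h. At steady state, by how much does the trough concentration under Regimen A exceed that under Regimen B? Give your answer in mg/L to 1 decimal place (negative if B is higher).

-9.8 mg/L

Regimen A: f = (1/2)^(114/34) ≈ 0.0979; Cmin,ss = (1232/98)·f/(1−f) ≈ 1.364 mg/L.
Regimen B: f = (1/2)^(22/34) ≈ 0.6386; Cmin,ss = (620/98)·f/(1−f) ≈ 11.179 mg/L.
Difference ≈ 1.364 − 11.179 ≈ -9.815 mg/L.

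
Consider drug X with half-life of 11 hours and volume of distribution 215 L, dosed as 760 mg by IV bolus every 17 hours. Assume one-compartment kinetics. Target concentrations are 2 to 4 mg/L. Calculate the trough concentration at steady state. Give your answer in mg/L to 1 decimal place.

Over one 17-h interval, 17/11 ≈ 1.5455 half-lives elapse, leaving f ≈ 0.3426 of each dose.
Each bolus raises the concentration by D/Vd = 760/215 ≈ 3.535 mg/L.
Steady-state trough Cmin,ss = C₀·f/(1−f) ≈ 3.535 × 0.3426/0.6574 ≈ 1.842 mg/L.
Trough 1.8 mg/L vs MEC 2 mg/L: subtherapeutic.

1.8 mg/L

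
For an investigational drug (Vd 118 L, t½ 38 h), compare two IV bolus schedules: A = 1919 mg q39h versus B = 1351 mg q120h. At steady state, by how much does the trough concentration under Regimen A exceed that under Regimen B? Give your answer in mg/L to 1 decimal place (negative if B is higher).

Regimen A: f = (1/2)^(39/38) ≈ 0.4910; Cmin,ss = (1919/118)·f/(1−f) ≈ 15.688 mg/L.
Regimen B: f = (1/2)^(120/38) ≈ 0.1120; Cmin,ss = (1351/118)·f/(1−f) ≈ 1.444 mg/L.
Difference ≈ 15.688 − 1.444 ≈ 14.244 mg/L.

14.2 mg/L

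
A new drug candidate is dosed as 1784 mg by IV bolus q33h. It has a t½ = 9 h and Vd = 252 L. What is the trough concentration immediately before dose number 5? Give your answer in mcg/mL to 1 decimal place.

0.6 mcg/mL

f = (1/2)^(τ/t½) = (1/2)^(33/9) ≈ 0.0787.
C₀ = D/Vd = 1784/252 ≈ 7.079 mcg/mL.
Before the 5th dose, 4 doses have been given. Superposition: Cmin = C₀·(f + f² + … + f^4).
≈ 7.079 × (0.0787 + 0.0062 + 0.0005 + 0.0000) ≈ 7.079 × 0.0854 ≈ 0.605 mcg/mL.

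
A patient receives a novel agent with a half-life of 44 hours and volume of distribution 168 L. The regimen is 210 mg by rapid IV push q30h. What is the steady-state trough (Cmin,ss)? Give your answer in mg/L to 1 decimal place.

τ/t½ = 30/44 ≈ 0.68182, so fraction remaining f = (1/2)^(30/44) ≈ 0.6234.
Each bolus raises the concentration by D/Vd = 210/168 ≈ 1.250 mg/L.
Steady-state trough Cmin,ss = C₀·f/(1−f) ≈ 1.250 × 0.6234/0.3766 ≈ 2.069 mg/L.

2.1 mg/L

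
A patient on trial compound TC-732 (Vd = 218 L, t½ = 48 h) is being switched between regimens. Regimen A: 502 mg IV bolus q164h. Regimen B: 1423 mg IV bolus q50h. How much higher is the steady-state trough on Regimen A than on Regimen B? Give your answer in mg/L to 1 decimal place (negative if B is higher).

-5.9 mg/L

Regimen A: f = (1/2)^(164/48) ≈ 0.0936; Cmin,ss = (502/218)·f/(1−f) ≈ 0.238 mg/L.
Regimen B: f = (1/2)^(50/48) ≈ 0.4858; Cmin,ss = (1423/218)·f/(1−f) ≈ 6.167 mg/L.
Difference ≈ 0.238 − 6.167 ≈ -5.929 mg/L.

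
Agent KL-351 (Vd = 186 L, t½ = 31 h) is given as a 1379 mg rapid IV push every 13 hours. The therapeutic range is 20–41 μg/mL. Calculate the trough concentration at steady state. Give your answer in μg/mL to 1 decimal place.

Over one 13-h interval, 13/31 ≈ 0.41935 half-lives elapse, leaving f ≈ 0.7478 of each dose.
Accumulation ratio R = 1/(1 − f) ≈ 1/0.2522 ≈ 3.9651.
Each bolus raises the concentration by D/Vd = 1379/186 ≈ 7.414 μg/mL.
Steady-state peak Cmax,ss = C₀·R ≈ 7.414 × 3.9651 ≈ 29.397 μg/mL.
One interval later, Cmin,ss = Cmax,ss·e^(−kτ) ≈ 29.397 × 0.7478 ≈ 21.983 μg/mL.
Trough 22.0 μg/mL vs MEC 20 μg/mL: adequate.

22.0 μg/mL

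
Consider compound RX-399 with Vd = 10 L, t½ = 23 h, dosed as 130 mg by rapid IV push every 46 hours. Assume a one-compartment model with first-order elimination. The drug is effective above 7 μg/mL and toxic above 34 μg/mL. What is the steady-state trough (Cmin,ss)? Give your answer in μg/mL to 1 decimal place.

The dosing interval is 2 half-lives, so f = 2^(−2) = 0.25.
At steady state, R = 1/(1 − 0.25) = 4/3.
Single-dose peak C₀ = D/Vd = 130/10 = 13 μg/mL.
Steady-state peak Cmax,ss = C₀·R = 13 × 4/3 ≈ 17.333 μg/mL.
Steady-state trough Cmin,ss = Cmax,ss·f ≈ 17.333 × 0.25 ≈ 4.333 μg/mL.
Trough 4.3 μg/mL vs MEC 7 μg/mL: subtherapeutic.

4.3 μg/mL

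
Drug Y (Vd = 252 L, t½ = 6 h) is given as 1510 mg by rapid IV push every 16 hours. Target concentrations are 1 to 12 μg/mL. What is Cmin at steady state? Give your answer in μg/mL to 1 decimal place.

1.1 μg/mL

τ/t½ = 16/6 ≈ 2.6667, so fraction remaining f = (1/2)^(16/6) ≈ 0.1575.
Accumulation ratio R = 1/(1 − f) ≈ 1/0.8425 ≈ 1.1869.
Single-dose peak C₀ = D/Vd = 1510/252 ≈ 5.992 μg/mL.
Steady-state peak Cmax,ss = C₀·R ≈ 5.992 × 1.1869 ≈ 7.112 μg/mL.
Steady-state trough Cmin,ss = Cmax,ss·f ≈ 7.112 × 0.1575 ≈ 1.120 μg/mL.
Trough 1.1 μg/mL vs MEC 1 μg/mL: adequate.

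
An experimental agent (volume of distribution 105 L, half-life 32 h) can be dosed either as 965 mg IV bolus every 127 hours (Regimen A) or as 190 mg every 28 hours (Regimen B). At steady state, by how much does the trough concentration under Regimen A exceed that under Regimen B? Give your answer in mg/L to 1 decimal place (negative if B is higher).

Regimen A: f = (1/2)^(127/32) ≈ 0.0639; Cmin,ss = (965/105)·f/(1−f) ≈ 0.627 mg/L.
Regimen B: f = (1/2)^(28/32) ≈ 0.5453; Cmin,ss = (190/105)·f/(1−f) ≈ 2.170 mg/L.
Difference ≈ 0.627 − 2.170 ≈ -1.543 mg/L.

-1.5 mg/L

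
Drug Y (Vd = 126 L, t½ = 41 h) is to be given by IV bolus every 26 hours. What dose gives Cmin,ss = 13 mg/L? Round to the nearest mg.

τ/t½ = 26/41 ≈ 0.63415, so f = (1/2)^(26/41) ≈ 0.644322.
Cmin,ss = (D/Vd)·f/(1−f), so D = Cmin,ss·Vd·(1−f)/f.
D = 13 × 126 × (1−f)/f ≈ 13 × 126 × 0.55202 ≈ 904.21 mg.

904 mg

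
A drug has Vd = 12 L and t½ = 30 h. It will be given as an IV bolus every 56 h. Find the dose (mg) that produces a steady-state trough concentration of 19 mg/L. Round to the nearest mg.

603 mg

τ/t½ = 56/30 ≈ 1.8667, so f = (1/2)^(56/30) ≈ 0.274206.
Cmin,ss = (D/Vd)·f/(1−f), so D = Cmin,ss·Vd·(1−f)/f.
D = 19 × 12 × (1−f)/f ≈ 19 × 12 × 2.64689 ≈ 603.49 mg.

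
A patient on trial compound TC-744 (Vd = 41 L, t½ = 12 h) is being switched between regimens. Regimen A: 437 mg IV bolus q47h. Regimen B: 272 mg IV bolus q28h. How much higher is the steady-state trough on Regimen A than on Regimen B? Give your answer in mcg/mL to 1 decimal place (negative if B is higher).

-0.9 mcg/mL

Regimen A: f = (1/2)^(47/12) ≈ 0.0662; Cmin,ss = (437/41)·f/(1−f) ≈ 0.756 mcg/mL.
Regimen B: f = (1/2)^(28/12) ≈ 0.1984; Cmin,ss = (272/41)·f/(1−f) ≈ 1.642 mcg/mL.
Difference ≈ 0.756 − 1.642 ≈ -0.886 mcg/mL.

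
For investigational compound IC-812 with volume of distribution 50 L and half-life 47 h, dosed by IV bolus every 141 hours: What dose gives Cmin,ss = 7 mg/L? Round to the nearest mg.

τ/t½ = 141/47 ≈ 3, so f = (1/2)^(141/47) ≈ 0.125000.
Cmin,ss = (D/Vd)·f/(1−f), so D = Cmin,ss·Vd·(1−f)/f.
D = 7 × 50 × (1−f)/f ≈ 7 × 50 × 7.00000 ≈ 2450.00 mg.

2450 mg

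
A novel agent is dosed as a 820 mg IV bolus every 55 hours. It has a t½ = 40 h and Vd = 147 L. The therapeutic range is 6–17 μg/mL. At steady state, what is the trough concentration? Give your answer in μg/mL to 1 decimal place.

3.5 μg/mL

Over one 55-h interval, 55/40 ≈ 1.375 half-lives elapse, leaving f ≈ 0.3856 of each dose.
Each bolus raises the concentration by D/Vd = 820/147 ≈ 5.578 μg/mL.
Steady-state trough Cmin,ss = C₀·f/(1−f) ≈ 5.578 × 0.3856/0.6144 ≈ 3.501 μg/mL.
Trough 3.5 μg/mL vs MEC 6 μg/mL: subtherapeutic.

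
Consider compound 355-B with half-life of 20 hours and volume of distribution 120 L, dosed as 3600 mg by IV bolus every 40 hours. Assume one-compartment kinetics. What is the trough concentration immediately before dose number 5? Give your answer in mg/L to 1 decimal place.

10.0 mg/L

f = (1/2)^(τ/t½) = (1/2)^(40/20) ≈ 0.2500.
C₀ = D/Vd = 3600/120 ≈ 30.000 mg/L.
Before the 5th dose, 4 doses have been given. Superposition: Cmin = C₀·(f + f² + … + f^4).
≈ 30.000 × (0.2500 + 0.0625 + 0.0156 + 0.0039) ≈ 30.000 × 0.3320 ≈ 9.960 mg/L.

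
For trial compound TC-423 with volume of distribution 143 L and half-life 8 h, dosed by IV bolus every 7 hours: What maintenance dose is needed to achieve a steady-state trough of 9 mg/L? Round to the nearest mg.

τ/t½ = 7/8 ≈ 0.875, so f = (1/2)^(7/8) ≈ 0.545254.
Cmin,ss = (D/Vd)·f/(1−f), so D = Cmin,ss·Vd·(1−f)/f.
D = 9 × 143 × (1−f)/f ≈ 9 × 143 × 0.83401 ≈ 1073.37 mg.

1073 mg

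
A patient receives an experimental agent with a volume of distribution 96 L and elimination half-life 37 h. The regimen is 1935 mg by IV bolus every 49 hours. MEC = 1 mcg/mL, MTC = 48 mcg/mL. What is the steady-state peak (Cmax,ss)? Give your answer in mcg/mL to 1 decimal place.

33.6 mcg/mL

Over one 49-h interval, 49/37 ≈ 1.3243 half-lives elapse, leaving f ≈ 0.3993 of each dose.
At steady state, accumulation factor R = 1/(1 − e^(−kτ)) ≈ 1.6647.
Single-dose peak C₀ = D/Vd = 1935/96 ≈ 20.156 mcg/mL.
Steady-state peak Cmax,ss = C₀·R ≈ 20.156 × 1.6647 ≈ 33.554 mcg/mL.
Peak 33.6 mcg/mL vs MTC 48 mcg/mL: below toxic threshold.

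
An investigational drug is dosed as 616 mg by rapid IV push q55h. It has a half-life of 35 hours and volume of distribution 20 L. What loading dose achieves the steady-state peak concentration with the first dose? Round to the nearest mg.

928 mg

f = (1/2)^(55/35) ≈ 0.336475; accumulation ratio R = 1/(1−f) ≈ 1.50710.
Loading dose to hit Cmax,ss on first dose: D_load = D_maint·R ≈ 616 × 1.50710 ≈ 928.37 mg.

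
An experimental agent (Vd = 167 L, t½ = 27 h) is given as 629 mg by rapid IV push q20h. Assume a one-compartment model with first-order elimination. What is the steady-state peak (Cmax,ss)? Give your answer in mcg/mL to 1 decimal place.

9.4 mcg/mL

k = ln2/t½ = ln2/27 ≈ 0.025672 h⁻¹; fraction remaining f = e^(−kτ) = e^(−0.025672×20) ≈ 0.5984.
At steady state, accumulation factor R = 1/(1 − e^(−kτ)) ≈ 2.4900.
Single-dose peak C₀ = D/Vd = 629/167 ≈ 3.766 mcg/mL.
Steady-state peak Cmax,ss = C₀·R ≈ 3.766 × 2.4900 ≈ 9.377 mcg/mL.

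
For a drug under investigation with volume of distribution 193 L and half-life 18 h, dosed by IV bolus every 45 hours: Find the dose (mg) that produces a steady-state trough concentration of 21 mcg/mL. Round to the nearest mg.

τ/t½ = 45/18 ≈ 2.5, so f = (1/2)^(45/18) ≈ 0.176777.
Cmin,ss = (D/Vd)·f/(1−f), so D = Cmin,ss·Vd·(1−f)/f.
D = 21 × 193 × (1−f)/f ≈ 21 × 193 × 4.65684 ≈ 18874.17 mg.

18874 mg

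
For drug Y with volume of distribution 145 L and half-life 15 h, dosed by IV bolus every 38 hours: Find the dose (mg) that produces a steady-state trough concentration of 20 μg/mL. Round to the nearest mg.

τ/t½ = 38/15 ≈ 2.5333, so f = (1/2)^(38/15) ≈ 0.172739.
Cmin,ss = (D/Vd)·f/(1−f), so D = Cmin,ss·Vd·(1−f)/f.
D = 20 × 145 × (1−f)/f ≈ 20 × 145 × 4.78908 ≈ 13888.33 mg.

13888 mg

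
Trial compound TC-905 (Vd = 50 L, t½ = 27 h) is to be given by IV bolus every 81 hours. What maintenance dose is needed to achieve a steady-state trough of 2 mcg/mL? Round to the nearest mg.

τ/t½ = 81/27 ≈ 3, so f = (1/2)^(81/27) ≈ 0.125000.
Cmin,ss = (D/Vd)·f/(1−f), so D = Cmin,ss·Vd·(1−f)/f.
D = 2 × 50 × (1−f)/f ≈ 2 × 50 × 7.00000 ≈ 700.00 mg.

700 mg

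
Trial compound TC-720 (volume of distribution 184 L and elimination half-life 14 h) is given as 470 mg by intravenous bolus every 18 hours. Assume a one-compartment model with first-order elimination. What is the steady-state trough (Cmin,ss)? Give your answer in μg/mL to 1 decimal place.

1.8 μg/mL

k = ln2/t½ = ln2/14 ≈ 0.049511 h⁻¹; fraction remaining f = e^(−kτ) = e^(−0.049511×18) ≈ 0.4102.
Accumulation ratio R = 1/(1 − f) ≈ 1/0.5898 ≈ 1.6955.
Single-dose peak C₀ = D/Vd = 470/184 ≈ 2.554 μg/mL.
Steady-state peak Cmax,ss = C₀·R ≈ 2.554 × 1.6955 ≈ 4.330 μg/mL.
Steady-state trough Cmin,ss = Cmax,ss·f ≈ 4.330 × 0.4102 ≈ 1.776 μg/mL.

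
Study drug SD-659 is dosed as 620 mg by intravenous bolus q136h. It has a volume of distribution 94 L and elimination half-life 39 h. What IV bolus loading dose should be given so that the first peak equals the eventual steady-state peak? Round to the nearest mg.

f = (1/2)^(136/39) ≈ 0.089177; accumulation ratio R = 1/(1−f) ≈ 1.09791.
Loading dose to hit Cmax,ss on first dose: D_load = D_maint·R ≈ 620 × 1.09791 ≈ 680.70 mg.

681 mg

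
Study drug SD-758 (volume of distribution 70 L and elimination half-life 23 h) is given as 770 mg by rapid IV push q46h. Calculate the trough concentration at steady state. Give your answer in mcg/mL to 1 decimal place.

3.7 mcg/mL

The dosing interval is 2 half-lives, so f = 2^(−2) = 0.25.
Accumulation ratio R = 1/(1 − f) = 1/0.75 = 4/3.
Single-dose peak C₀ = D/Vd = 770/70 = 11 mcg/mL.
Steady-state peak Cmax,ss = C₀·R = 11 × 4/3 ≈ 14.667 mcg/mL.
Steady-state trough Cmin,ss = Cmax,ss·f ≈ 14.667 × 0.25 ≈ 3.667 mcg/mL.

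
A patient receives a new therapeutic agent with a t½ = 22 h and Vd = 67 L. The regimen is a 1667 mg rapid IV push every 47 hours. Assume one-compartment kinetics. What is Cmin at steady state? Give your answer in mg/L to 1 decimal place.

Over one 47-h interval, 47/22 ≈ 2.1364 half-lives elapse, leaving f ≈ 0.2275 of each dose.
Accumulation ratio R = 1/(1 − f) ≈ 1/0.7725 ≈ 1.2945.
Each bolus raises the concentration by D/Vd = 1667/67 ≈ 24.881 mg/L.
Steady-state peak Cmax,ss = C₀·R ≈ 24.881 × 1.2945 ≈ 32.208 mg/L.
Steady-state trough Cmin,ss = Cmax,ss·f ≈ 32.208 × 0.2275 ≈ 7.327 mg/L.

7.3 mg/L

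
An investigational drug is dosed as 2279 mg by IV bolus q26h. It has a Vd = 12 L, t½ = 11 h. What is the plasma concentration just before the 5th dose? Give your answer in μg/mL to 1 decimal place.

f = (1/2)^(τ/t½) = (1/2)^(26/11) ≈ 0.1943.
C₀ = D/Vd = 2279/12 ≈ 189.917 μg/mL.
Before the 5th dose, 4 doses have been given. Superposition: Cmin = C₀·(f + f² + … + f^4).
≈ 189.917 × (0.1943 + 0.0378 + 0.0073 + 0.0014) ≈ 189.917 × 0.2408 ≈ 45.732 μg/mL.

45.7 μg/mL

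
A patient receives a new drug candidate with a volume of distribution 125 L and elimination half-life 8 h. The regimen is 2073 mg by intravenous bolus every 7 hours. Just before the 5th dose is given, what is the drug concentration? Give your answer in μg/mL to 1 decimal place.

f = (1/2)^(τ/t½) = (1/2)^(7/8) ≈ 0.5453.
C₀ = D/Vd = 2073/125 ≈ 16.584 μg/mL.
Before the 5th dose, 4 doses have been given. Superposition: Cmin = C₀·(f + f² + … + f^4).
≈ 16.584 × (0.5453 + 0.2974 + 0.1621 + 0.0884) ≈ 16.584 × 1.0932 ≈ 18.130 μg/mL.

18.1 μg/mL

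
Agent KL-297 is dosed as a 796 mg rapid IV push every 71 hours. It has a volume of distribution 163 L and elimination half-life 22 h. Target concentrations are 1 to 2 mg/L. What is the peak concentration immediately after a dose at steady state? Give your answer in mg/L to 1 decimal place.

Over one 71-h interval, 71/22 ≈ 3.2273 half-lives elapse, leaving f ≈ 0.1068 of each dose.
Accumulation ratio R = 1/(1 − f) ≈ 1/0.8932 ≈ 1.1196.
Each bolus raises the concentration by D/Vd = 796/163 ≈ 4.883 mg/L.
Steady-state peak Cmax,ss = C₀·R ≈ 4.883 × 1.1196 ≈ 5.467 mg/L.
Peak 5.5 mg/L vs MTC 2 mg/L: exceeds toxic threshold.

5.5 mg/L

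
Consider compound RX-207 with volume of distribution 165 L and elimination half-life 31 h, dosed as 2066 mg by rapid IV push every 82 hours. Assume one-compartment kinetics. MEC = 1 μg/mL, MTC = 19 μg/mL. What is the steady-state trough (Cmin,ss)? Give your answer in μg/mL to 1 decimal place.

2.4 μg/mL

τ/t½ = 82/31 ≈ 2.6452, so fraction remaining f = (1/2)^(82/31) ≈ 0.1599.
Each bolus raises the concentration by D/Vd = 2066/165 ≈ 12.521 μg/mL.
Steady-state trough Cmin,ss = C₀·f/(1−f) ≈ 12.521 × 0.1599/0.8401 ≈ 2.383 μg/mL.
Trough 2.4 μg/mL vs MEC 1 μg/mL: adequate.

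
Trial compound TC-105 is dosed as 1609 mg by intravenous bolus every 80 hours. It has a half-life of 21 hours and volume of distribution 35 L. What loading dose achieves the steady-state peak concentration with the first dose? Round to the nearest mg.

f = (1/2)^(80/21) ≈ 0.071321; accumulation ratio R = 1/(1−f) ≈ 1.07680.
Loading dose to hit Cmax,ss on first dose: D_load = D_maint·R ≈ 1609 × 1.07680 ≈ 1732.57 mg.

1733 mg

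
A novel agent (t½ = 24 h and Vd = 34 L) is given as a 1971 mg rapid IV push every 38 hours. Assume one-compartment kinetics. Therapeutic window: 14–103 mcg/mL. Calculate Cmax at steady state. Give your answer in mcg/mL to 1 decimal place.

τ/t½ = 38/24 ≈ 1.5833, so fraction remaining f = (1/2)^(38/24) ≈ 0.3337.
At steady state, accumulation factor R = 1/(1 − e^(−kτ)) ≈ 1.5008.
Each bolus raises the concentration by D/Vd = 1971/34 ≈ 57.971 mcg/mL.
Steady-state peak Cmax,ss = C₀·R ≈ 57.971 × 1.5008 ≈ 87.003 mcg/mL.
Peak 87.0 mcg/mL vs MTC 103 mcg/mL: below toxic threshold.

87.0 mcg/mL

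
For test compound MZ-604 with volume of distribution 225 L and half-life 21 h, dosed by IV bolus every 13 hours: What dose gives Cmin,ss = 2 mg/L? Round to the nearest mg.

τ/t½ = 13/21 ≈ 0.61905, so f = (1/2)^(13/21) ≈ 0.651101.
Cmin,ss = (D/Vd)·f/(1−f), so D = Cmin,ss·Vd·(1−f)/f.
D = 2 × 225 × (1−f)/f ≈ 2 × 225 × 0.53586 ≈ 241.14 mg.

241 mg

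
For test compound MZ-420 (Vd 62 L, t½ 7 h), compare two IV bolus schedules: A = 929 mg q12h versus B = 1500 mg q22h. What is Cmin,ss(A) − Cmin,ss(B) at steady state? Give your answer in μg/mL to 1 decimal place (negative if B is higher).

3.5 μg/mL

Regimen A: f = (1/2)^(12/7) ≈ 0.3048; Cmin,ss = (929/62)·f/(1−f) ≈ 6.569 μg/mL.
Regimen B: f = (1/2)^(22/7) ≈ 0.1132; Cmin,ss = (1500/62)·f/(1−f) ≈ 3.088 μg/mL.
Difference ≈ 6.569 − 3.088 ≈ 3.481 μg/mL.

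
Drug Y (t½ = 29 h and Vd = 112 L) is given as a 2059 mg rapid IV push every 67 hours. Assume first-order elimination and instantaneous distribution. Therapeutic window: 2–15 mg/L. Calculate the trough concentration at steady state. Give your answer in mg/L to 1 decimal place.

4.6 mg/L

Over one 67-h interval, 67/29 ≈ 2.3103 half-lives elapse, leaving f ≈ 0.2016 of each dose.
Single-dose peak C₀ = D/Vd = 2059/112 ≈ 18.384 mg/L.
Steady-state trough Cmin,ss = C₀·f/(1−f) ≈ 18.384 × 0.2016/0.7984 ≈ 4.642 mg/L.
Trough 4.6 mg/L vs MEC 2 mg/L: adequate.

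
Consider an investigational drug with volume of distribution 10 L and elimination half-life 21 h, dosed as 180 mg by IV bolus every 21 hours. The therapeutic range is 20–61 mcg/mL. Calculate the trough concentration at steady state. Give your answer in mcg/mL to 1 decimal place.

τ = 21 h = 1 half-life, so f = (1/2)^1 = 0.5.
At steady state, R = 1/(1 − 0.5) = 2/1.
Single-dose peak C₀ = D/Vd = 180/10 = 18 mcg/mL.
Steady-state peak Cmax,ss = C₀·R = 18 × 2/1 ≈ 36.000 mcg/mL.
Steady-state trough Cmin,ss = Cmax,ss·f ≈ 36.000 × 0.5 ≈ 18.000 mcg/mL.
Trough 18.0 mcg/mL vs MEC 20 mcg/mL: subtherapeutic.

18.0 mcg/mL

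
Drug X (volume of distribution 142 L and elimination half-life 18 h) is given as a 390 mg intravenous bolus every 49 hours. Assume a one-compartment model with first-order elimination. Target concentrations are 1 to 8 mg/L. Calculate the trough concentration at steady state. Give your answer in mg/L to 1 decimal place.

0.5 mg/L

k = ln2/t½ = ln2/18 ≈ 0.038508 h⁻¹; fraction remaining f = e^(−kτ) = e^(−0.038508×49) ≈ 0.1515.
Single-dose peak C₀ = D/Vd = 390/142 ≈ 2.746 mg/L.
Steady-state trough Cmin,ss = C₀·f/(1−f) ≈ 2.746 × 0.1515/0.8485 ≈ 0.490 mg/L.
Trough 0.5 mg/L vs MEC 1 mg/L: subtherapeutic.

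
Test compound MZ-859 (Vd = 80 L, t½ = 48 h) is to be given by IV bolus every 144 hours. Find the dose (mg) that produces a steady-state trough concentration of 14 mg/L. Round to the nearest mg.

τ/t½ = 144/48 ≈ 3, so f = (1/2)^(144/48) ≈ 0.125000.
Cmin,ss = (D/Vd)·f/(1−f), so D = Cmin,ss·Vd·(1−f)/f.
D = 14 × 80 × (1−f)/f ≈ 14 × 80 × 7.00000 ≈ 7840.00 mg.

7840 mg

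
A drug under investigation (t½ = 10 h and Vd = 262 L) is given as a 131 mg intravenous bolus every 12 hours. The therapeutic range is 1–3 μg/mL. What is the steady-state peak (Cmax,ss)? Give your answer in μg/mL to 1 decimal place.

Over one 12-h interval, 12/10 ≈ 1.2 half-lives elapse, leaving f ≈ 0.4353 of each dose.
Accumulation ratio R = 1/(1 − f) ≈ 1/0.5647 ≈ 1.7709.
Each bolus raises the concentration by D/Vd = 131/262 ≈ 0.500 μg/mL.
Steady-state peak Cmax,ss = C₀·R ≈ 0.500 × 1.7709 ≈ 0.885 μg/mL.
Peak 0.9 μg/mL vs MTC 3 μg/mL: below toxic threshold.

0.9 μg/mL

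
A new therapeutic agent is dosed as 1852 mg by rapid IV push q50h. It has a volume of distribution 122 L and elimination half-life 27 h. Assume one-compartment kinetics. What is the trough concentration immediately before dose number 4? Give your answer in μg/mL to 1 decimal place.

f = (1/2)^(τ/t½) = (1/2)^(50/27) ≈ 0.2770.
C₀ = D/Vd = 1852/122 ≈ 15.180 μg/mL.
Before the 4th dose, 3 doses have been given. Superposition: Cmin = C₀·(f + f² + … + f^3).
≈ 15.180 × (0.2770 + 0.0767 + 0.0213) ≈ 15.180 × 0.3750 ≈ 5.692 μg/mL.

5.7 μg/mL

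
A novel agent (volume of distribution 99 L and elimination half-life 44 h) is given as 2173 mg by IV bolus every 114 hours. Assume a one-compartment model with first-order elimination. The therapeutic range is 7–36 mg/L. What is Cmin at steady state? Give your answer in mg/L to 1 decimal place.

Over one 114-h interval, 114/44 ≈ 2.5909 half-lives elapse, leaving f ≈ 0.1660 of each dose.
Accumulation ratio R = 1/(1 − f) ≈ 1/0.8340 ≈ 1.1990.
Each bolus raises the concentration by D/Vd = 2173/99 ≈ 21.949 mg/L.
Cmax,ss = C₀/(1 − f) ≈ 21.949/0.8340 ≈ 26.318 mg/L.
Steady-state trough Cmin,ss = Cmax,ss·f ≈ 26.318 × 0.1660 ≈ 4.369 mg/L.
Trough 4.4 mg/L vs MEC 7 mg/L: subtherapeutic.

4.4 mg/L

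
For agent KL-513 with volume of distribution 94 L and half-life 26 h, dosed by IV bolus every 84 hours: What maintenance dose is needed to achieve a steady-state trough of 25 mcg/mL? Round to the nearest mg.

19711 mg

τ/t½ = 84/26 ≈ 3.2308, so f = (1/2)^(84/26) ≈ 0.106523.
Cmin,ss = (D/Vd)·f/(1−f), so D = Cmin,ss·Vd·(1−f)/f.
D = 25 × 94 × (1−f)/f ≈ 25 × 94 × 8.38764 ≈ 19710.95 mg.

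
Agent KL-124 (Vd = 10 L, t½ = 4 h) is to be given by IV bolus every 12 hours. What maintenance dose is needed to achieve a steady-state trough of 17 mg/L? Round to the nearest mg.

1190 mg

τ/t½ = 12/4 ≈ 3, so f = (1/2)^(12/4) ≈ 0.125000.
Cmin,ss = (D/Vd)·f/(1−f), so D = Cmin,ss·Vd·(1−f)/f.
D = 17 × 10 × (1−f)/f ≈ 17 × 10 × 7.00000 ≈ 1190.00 mg.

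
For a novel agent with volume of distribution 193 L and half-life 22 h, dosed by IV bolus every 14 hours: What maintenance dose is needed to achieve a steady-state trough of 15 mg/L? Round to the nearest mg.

τ/t½ = 14/22 ≈ 0.63636, so f = (1/2)^(14/22) ≈ 0.643332.
Cmin,ss = (D/Vd)·f/(1−f), so D = Cmin,ss·Vd·(1−f)/f.
D = 15 × 193 × (1−f)/f ≈ 15 × 193 × 0.55441 ≈ 1605.02 mg.

1605 mg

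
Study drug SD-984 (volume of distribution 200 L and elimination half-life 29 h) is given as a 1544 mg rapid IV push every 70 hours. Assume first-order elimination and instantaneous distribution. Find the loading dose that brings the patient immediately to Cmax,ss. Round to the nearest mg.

f = (1/2)^(70/29) ≈ 0.187662; accumulation ratio R = 1/(1−f) ≈ 1.23101.
Loading dose to hit Cmax,ss on first dose: D_load = D_maint·R ≈ 1544 × 1.23101 ≈ 1900.68 mg.

1901 mg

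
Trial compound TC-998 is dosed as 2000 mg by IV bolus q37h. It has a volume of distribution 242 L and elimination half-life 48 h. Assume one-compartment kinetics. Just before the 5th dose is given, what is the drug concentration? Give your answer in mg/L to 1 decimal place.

10.3 mg/L

f = (1/2)^(τ/t½) = (1/2)^(37/48) ≈ 0.5861.
C₀ = D/Vd = 2000/242 ≈ 8.264 mg/L.
Before the 5th dose, 4 doses have been given. Superposition: Cmin = C₀·(f + f² + … + f^4).
≈ 8.264 × (0.5861 + 0.3435 + 0.2013 + 0.1180) ≈ 8.264 × 1.2489 ≈ 10.321 mg/L.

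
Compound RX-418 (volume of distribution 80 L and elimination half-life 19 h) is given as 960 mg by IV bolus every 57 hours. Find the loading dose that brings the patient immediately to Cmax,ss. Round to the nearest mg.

1097 mg

f = (1/2)^(57/19) ≈ 0.125000; accumulation ratio R = 1/(1−f) ≈ 1.14286.
Loading dose to hit Cmax,ss on first dose: D_load = D_maint·R ≈ 960 × 1.14286 ≈ 1097.15 mg.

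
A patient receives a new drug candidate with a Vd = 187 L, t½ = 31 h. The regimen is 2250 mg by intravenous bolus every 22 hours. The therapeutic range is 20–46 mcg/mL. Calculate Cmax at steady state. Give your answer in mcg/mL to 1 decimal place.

31.0 mcg/mL

k = ln2/t½ = ln2/31 ≈ 0.022360 h⁻¹; fraction remaining f = e^(−kτ) = e^(−0.022360×22) ≈ 0.6115.
At steady state, accumulation factor R = 1/(1 − e^(−kτ)) ≈ 2.5740.
Each bolus raises the concentration by D/Vd = 2250/187 ≈ 12.032 mcg/mL.
Cmax,ss = C₀/(1 − f) ≈ 12.032/0.3885 ≈ 30.970 mcg/mL.
Peak 31.0 mcg/mL vs MTC 46 mcg/mL: below toxic threshold.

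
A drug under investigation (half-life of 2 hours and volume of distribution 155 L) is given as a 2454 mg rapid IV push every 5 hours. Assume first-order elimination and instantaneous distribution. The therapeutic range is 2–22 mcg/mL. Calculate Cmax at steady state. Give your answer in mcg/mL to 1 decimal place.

Over one 5-h interval, 5/2 ≈ 2.5 half-lives elapse, leaving f ≈ 0.1768 of each dose.
At steady state, accumulation factor R = 1/(1 − e^(−kτ)) ≈ 1.2148.
Single-dose peak C₀ = D/Vd = 2454/155 ≈ 15.832 mcg/mL.
Cmax,ss = C₀/(1 − f) ≈ 15.832/0.8232 ≈ 19.232 mcg/mL.
Peak 19.2 mcg/mL vs MTC 22 mcg/mL: below toxic threshold.

19.2 mcg/mL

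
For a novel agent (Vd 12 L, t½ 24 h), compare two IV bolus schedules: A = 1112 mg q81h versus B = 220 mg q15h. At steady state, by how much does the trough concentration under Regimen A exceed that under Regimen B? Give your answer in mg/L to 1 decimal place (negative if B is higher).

-23.9 mg/L

Regimen A: f = (1/2)^(81/24) ≈ 0.0964; Cmin,ss = (1112/12)·f/(1−f) ≈ 9.886 mg/L.
Regimen B: f = (1/2)^(15/24) ≈ 0.6484; Cmin,ss = (220/12)·f/(1−f) ≈ 33.809 mg/L.
Difference ≈ 9.886 − 33.809 ≈ -23.923 mg/L.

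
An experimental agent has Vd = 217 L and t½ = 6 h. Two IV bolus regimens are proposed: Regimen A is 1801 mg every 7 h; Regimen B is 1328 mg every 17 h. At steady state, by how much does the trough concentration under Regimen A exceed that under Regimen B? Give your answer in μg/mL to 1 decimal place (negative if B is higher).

Regimen A: f = (1/2)^(7/6) ≈ 0.4454; Cmin,ss = (1801/217)·f/(1−f) ≈ 6.665 μg/mL.
Regimen B: f = (1/2)^(17/6) ≈ 0.1403; Cmin,ss = (1328/217)·f/(1−f) ≈ 0.999 μg/mL.
Difference ≈ 6.665 − 0.999 ≈ 5.666 μg/mL.

5.7 μg/mL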